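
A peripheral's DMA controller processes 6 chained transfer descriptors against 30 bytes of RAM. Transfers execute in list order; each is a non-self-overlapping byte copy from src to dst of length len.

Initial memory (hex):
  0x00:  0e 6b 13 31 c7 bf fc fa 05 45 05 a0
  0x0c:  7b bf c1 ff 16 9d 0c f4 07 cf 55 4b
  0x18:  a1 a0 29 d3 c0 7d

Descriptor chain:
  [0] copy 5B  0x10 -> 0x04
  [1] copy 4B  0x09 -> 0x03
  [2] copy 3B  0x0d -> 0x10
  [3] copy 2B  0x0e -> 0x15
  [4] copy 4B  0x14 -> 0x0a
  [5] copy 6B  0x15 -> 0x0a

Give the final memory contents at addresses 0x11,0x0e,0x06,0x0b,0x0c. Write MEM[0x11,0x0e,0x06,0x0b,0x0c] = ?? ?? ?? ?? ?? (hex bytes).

#0 dst[0x04+5] := {0x16,0x9d,0x0c,0xf4,0x07}
#1 dst[0x03+4] := {0x45,0x05,0xa0,0x7b}
#2 dst[0x10+3] := {0xbf,0xc1,0xff}
#3 dst[0x15+2] := {0xc1,0xff}
#4 dst[0x0a+4] := {0x07,0xc1,0xff,0x4b}
#5 dst[0x0a+6] := {0xc1,0xff,0x4b,0xa1,0xa0,0x29}
query mem[0x11]=0xc1, mem[0x0e]=0xa0, mem[0x06]=0x7b, mem[0x0b]=0xff, mem[0x0c]=0x4b

MEM[0x11,0x0e,0x06,0x0b,0x0c] = c1 a0 7b ff 4b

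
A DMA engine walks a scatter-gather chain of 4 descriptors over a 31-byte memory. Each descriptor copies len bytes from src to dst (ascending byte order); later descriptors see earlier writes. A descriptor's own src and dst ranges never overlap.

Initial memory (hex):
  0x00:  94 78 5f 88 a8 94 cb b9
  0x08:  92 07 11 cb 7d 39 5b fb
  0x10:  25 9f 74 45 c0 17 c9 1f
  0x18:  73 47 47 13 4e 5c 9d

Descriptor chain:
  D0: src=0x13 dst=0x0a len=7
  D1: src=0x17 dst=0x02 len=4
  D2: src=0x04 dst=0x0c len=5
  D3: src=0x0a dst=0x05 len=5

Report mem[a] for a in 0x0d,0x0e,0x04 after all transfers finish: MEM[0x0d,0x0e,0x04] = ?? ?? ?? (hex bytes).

MEM[0x0d,0x0e,0x04] = 47 cb 47

#0 dst[0x0a+7] := {0x45,0xc0,0x17,0xc9,0x1f,0x73,0x47}
#1 dst[0x02+4] := {0x1f,0x73,0x47,0x47}
#2 dst[0x0c+5] := {0x47,0x47,0xcb,0xb9,0x92}
#3 dst[0x05+5] := {0x45,0xc0,0x47,0x47,0xcb}
query mem[0x0d]=0x47, mem[0x0e]=0xcb, mem[0x04]=0x47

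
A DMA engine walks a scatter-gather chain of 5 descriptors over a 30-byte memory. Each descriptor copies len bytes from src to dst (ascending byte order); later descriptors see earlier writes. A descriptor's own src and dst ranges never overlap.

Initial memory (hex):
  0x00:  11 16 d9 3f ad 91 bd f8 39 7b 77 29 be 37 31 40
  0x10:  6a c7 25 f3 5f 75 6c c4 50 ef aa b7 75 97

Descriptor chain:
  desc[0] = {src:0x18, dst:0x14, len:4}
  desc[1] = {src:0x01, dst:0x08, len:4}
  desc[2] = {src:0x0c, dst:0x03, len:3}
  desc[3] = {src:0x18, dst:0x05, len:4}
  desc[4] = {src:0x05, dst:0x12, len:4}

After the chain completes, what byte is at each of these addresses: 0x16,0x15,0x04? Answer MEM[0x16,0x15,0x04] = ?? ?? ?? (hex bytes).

  after D0: wrote 4B at 0x14 = 50efaab7
  after D1: wrote 4B at 0x08 = 16d93fad
  after D2: wrote 3B at 0x03 = be3731
  after D3: wrote 4B at 0x05 = 50efaab7
  after D4: wrote 4B at 0x12 = 50efaab7
query mem[0x16]=0xaa, mem[0x15]=0xb7, mem[0x04]=0x37

MEM[0x16,0x15,0x04] = aa b7 37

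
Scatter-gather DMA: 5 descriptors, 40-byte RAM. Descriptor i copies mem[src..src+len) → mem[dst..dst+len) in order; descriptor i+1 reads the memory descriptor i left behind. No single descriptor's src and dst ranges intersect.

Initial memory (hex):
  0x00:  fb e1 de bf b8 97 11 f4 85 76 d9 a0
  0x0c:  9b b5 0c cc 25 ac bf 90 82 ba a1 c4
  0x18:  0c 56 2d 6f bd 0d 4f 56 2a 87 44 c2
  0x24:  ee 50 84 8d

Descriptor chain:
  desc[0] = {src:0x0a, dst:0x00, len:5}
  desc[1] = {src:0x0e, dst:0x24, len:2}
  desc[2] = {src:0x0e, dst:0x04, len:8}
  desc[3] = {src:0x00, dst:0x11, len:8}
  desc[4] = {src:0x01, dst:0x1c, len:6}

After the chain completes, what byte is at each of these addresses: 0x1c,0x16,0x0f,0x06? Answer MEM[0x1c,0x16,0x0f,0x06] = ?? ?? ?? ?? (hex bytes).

MEM[0x1c,0x16,0x0f,0x06] = a0 cc cc 25

D0: mem[0x00..0x04] <- [d9 a0 9b b5 0c]
D1: mem[0x24..0x25] <- [0c cc]
D2: mem[0x04..0x0b] <- [0c cc 25 ac bf 90 82 ba]
D3: mem[0x11..0x18] <- [d9 a0 9b b5 0c cc 25 ac]
D4: mem[0x1c..0x21] <- [a0 9b b5 0c cc 25]
query mem[0x1c]=0xa0, mem[0x16]=0xcc, mem[0x0f]=0xcc, mem[0x06]=0x25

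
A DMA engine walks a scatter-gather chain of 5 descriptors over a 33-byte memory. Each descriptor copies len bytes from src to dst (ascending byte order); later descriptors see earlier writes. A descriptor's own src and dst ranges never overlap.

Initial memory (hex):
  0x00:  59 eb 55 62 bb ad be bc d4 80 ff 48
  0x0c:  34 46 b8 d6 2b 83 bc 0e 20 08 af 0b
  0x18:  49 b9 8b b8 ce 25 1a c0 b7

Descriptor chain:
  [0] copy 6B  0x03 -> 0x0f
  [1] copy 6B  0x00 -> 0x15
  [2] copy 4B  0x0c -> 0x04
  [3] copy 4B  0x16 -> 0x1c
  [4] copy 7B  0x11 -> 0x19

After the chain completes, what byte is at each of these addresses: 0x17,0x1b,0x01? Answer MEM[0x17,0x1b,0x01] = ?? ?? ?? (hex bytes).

MEM[0x17,0x1b,0x01] = 55 bc eb

D0: mem[0x0f..0x14] <- [62 bb ad be bc d4]
D1: mem[0x15..0x1a] <- [59 eb 55 62 bb ad]
D2: mem[0x04..0x07] <- [34 46 b8 62]
D3: mem[0x1c..0x1f] <- [eb 55 62 bb]
D4: mem[0x19..0x1f] <- [ad be bc d4 59 eb 55]
query mem[0x17]=0x55, mem[0x1b]=0xbc, mem[0x01]=0xeb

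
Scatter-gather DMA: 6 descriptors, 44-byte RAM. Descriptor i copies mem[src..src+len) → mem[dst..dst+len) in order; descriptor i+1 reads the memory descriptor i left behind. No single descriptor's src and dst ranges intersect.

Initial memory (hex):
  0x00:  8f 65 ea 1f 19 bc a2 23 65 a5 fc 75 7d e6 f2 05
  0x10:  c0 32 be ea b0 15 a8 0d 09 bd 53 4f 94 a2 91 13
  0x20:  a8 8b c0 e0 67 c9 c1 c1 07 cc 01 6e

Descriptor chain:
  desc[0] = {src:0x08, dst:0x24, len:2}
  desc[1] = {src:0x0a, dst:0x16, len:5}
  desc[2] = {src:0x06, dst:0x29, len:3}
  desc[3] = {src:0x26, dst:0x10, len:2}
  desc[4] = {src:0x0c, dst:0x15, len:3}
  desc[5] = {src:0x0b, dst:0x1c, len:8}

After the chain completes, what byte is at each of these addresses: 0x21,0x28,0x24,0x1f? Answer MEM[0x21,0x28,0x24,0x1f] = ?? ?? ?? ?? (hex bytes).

[0] 0x08->0x24 len=2 : 65 a5
[1] 0x0a->0x16 len=5 : fc 75 7d e6 f2
[2] 0x06->0x29 len=3 : a2 23 65
[3] 0x26->0x10 len=2 : c1 c1
[4] 0x0c->0x15 len=3 : 7d e6 f2
[5] 0x0b->0x1c len=8 : 75 7d e6 f2 05 c1 c1 be
query mem[0x21]=0xc1, mem[0x28]=0x07, mem[0x24]=0x65, mem[0x1f]=0xf2

MEM[0x21,0x28,0x24,0x1f] = c1 07 65 f2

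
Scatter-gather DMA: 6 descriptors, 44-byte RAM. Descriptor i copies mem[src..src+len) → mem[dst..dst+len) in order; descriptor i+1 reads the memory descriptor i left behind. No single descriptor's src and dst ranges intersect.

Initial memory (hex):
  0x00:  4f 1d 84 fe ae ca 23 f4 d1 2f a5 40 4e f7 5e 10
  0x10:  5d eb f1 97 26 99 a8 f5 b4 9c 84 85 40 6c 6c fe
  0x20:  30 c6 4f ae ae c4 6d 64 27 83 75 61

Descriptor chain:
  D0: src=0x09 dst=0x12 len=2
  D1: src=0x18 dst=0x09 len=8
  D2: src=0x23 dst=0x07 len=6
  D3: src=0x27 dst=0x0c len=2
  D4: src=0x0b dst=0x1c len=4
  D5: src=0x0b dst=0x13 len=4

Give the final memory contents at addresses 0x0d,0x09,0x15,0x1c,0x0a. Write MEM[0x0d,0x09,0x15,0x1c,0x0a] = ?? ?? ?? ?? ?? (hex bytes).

D0: mem[0x12..0x13] <- [2f a5]
D1: mem[0x09..0x10] <- [b4 9c 84 85 40 6c 6c fe]
D2: mem[0x07..0x0c] <- [ae ae c4 6d 64 27]
D3: mem[0x0c..0x0d] <- [64 27]
D4: mem[0x1c..0x1f] <- [64 64 27 6c]
D5: mem[0x13..0x16] <- [64 64 27 6c]
query mem[0x0d]=0x27, mem[0x09]=0xc4, mem[0x15]=0x27, mem[0x1c]=0x64, mem[0x0a]=0x6d

MEM[0x0d,0x09,0x15,0x1c,0x0a] = 27 c4 27 64 6d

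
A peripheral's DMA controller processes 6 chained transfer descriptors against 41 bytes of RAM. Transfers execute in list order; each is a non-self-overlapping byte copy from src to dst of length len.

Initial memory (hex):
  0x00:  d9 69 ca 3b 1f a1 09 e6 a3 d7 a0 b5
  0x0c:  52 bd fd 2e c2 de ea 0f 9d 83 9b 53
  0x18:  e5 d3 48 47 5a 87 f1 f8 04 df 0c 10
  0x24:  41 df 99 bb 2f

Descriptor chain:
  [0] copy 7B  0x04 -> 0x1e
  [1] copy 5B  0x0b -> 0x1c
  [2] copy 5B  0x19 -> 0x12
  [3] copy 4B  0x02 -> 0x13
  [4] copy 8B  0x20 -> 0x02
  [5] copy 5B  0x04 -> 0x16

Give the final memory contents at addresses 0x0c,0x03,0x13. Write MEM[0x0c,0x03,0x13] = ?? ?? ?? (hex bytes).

MEM[0x0c,0x03,0x13] = 52 e6 ca

[0] 0x04->0x1e len=7 : 1f a1 09 e6 a3 d7 a0
[1] 0x0b->0x1c len=5 : b5 52 bd fd 2e
[2] 0x19->0x12 len=5 : d3 48 47 b5 52
[3] 0x02->0x13 len=4 : ca 3b 1f a1
[4] 0x20->0x02 len=8 : 2e e6 a3 d7 a0 df 99 bb
[5] 0x04->0x16 len=5 : a3 d7 a0 df 99
query mem[0x0c]=0x52, mem[0x03]=0xe6, mem[0x13]=0xca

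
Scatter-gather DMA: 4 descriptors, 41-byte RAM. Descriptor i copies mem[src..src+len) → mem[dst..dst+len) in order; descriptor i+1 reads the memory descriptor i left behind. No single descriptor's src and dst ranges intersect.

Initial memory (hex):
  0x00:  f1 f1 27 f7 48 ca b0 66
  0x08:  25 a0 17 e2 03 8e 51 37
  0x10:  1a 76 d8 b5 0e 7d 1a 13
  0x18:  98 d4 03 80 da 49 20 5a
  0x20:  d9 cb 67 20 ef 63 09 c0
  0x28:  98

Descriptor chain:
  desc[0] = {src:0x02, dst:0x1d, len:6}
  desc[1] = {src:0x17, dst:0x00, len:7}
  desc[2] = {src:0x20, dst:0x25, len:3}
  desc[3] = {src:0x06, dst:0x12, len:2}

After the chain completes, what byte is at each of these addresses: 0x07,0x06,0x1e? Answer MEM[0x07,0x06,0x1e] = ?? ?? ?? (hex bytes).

MEM[0x07,0x06,0x1e] = 66 27 f7

D0: mem[0x1d..0x22] <- [27 f7 48 ca b0 66]
D1: mem[0x00..0x06] <- [13 98 d4 03 80 da 27]
D2: mem[0x25..0x27] <- [ca b0 66]
D3: mem[0x12..0x13] <- [27 66]
query mem[0x07]=0x66, mem[0x06]=0x27, mem[0x1e]=0xf7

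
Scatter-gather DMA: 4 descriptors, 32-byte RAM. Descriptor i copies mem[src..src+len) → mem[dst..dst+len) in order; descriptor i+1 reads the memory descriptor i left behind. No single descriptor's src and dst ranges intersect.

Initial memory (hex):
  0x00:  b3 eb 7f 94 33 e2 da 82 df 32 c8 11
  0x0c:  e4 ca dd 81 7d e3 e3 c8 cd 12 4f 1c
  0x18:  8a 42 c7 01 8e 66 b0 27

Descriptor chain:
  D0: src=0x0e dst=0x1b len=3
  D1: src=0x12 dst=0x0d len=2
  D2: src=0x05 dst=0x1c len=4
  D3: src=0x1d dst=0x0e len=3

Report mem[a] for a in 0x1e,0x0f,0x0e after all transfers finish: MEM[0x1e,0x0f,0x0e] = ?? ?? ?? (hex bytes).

MEM[0x1e,0x0f,0x0e] = 82 82 da

[0] 0x0e->0x1b len=3 : dd 81 7d
[1] 0x12->0x0d len=2 : e3 c8
[2] 0x05->0x1c len=4 : e2 da 82 df
[3] 0x1d->0x0e len=3 : da 82 df
query mem[0x1e]=0x82, mem[0x0f]=0x82, mem[0x0e]=0xda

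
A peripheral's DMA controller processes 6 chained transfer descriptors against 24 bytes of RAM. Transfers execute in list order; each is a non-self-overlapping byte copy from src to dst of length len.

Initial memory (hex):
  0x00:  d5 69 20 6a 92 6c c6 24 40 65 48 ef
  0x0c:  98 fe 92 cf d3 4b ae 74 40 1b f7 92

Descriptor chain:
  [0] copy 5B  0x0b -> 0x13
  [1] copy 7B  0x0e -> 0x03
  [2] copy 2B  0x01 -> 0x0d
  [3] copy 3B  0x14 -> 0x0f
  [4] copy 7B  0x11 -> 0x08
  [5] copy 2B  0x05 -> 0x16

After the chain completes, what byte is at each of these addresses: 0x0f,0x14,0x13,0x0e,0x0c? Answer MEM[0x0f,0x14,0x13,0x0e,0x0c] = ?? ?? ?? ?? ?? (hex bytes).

D0: mem[0x13..0x17] <- [ef 98 fe 92 cf]
D1: mem[0x03..0x09] <- [92 cf d3 4b ae ef 98]
D2: mem[0x0d..0x0e] <- [69 20]
D3: mem[0x0f..0x11] <- [98 fe 92]
D4: mem[0x08..0x0e] <- [92 ae ef 98 fe 92 cf]
D5: mem[0x16..0x17] <- [d3 4b]
query mem[0x0f]=0x98, mem[0x14]=0x98, mem[0x13]=0xef, mem[0x0e]=0xcf, mem[0x0c]=0xfe

MEM[0x0f,0x14,0x13,0x0e,0x0c] = 98 98 ef cf fe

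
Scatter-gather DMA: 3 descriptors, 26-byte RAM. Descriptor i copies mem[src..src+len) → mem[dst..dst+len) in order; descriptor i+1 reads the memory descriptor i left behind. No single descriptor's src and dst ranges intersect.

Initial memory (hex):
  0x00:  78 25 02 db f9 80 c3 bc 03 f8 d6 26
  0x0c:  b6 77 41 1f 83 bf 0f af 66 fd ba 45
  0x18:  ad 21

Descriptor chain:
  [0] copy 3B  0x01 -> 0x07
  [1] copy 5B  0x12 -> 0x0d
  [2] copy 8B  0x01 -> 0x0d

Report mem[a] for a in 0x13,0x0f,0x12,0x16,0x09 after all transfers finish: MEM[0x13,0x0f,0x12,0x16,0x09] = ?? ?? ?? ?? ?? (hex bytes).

MEM[0x13,0x0f,0x12,0x16,0x09] = 25 db c3 ba db

[0] 0x01->0x07 len=3 : 25 02 db
[1] 0x12->0x0d len=5 : 0f af 66 fd ba
[2] 0x01->0x0d len=8 : 25 02 db f9 80 c3 25 02
query mem[0x13]=0x25, mem[0x0f]=0xdb, mem[0x12]=0xc3, mem[0x16]=0xba, mem[0x09]=0xdb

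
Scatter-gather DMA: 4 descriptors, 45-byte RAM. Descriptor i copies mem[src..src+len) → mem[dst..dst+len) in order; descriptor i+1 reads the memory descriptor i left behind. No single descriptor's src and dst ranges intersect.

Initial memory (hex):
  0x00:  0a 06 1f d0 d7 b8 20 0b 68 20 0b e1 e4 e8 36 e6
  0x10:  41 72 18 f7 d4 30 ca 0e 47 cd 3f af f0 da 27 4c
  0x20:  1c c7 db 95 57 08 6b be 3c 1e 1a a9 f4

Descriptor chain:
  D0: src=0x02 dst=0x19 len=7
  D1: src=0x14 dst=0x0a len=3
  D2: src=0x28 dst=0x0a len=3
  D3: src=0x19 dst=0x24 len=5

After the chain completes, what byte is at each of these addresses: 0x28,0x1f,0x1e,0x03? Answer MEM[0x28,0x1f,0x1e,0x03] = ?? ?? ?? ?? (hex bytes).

  after D0: wrote 7B at 0x19 = 1fd0d7b8200b68
  after D1: wrote 3B at 0x0a = d430ca
  after D2: wrote 3B at 0x0a = 3c1e1a
  after D3: wrote 5B at 0x24 = 1fd0d7b820
query mem[0x28]=0x20, mem[0x1f]=0x68, mem[0x1e]=0x0b, mem[0x03]=0xd0

MEM[0x28,0x1f,0x1e,0x03] = 20 68 0b d0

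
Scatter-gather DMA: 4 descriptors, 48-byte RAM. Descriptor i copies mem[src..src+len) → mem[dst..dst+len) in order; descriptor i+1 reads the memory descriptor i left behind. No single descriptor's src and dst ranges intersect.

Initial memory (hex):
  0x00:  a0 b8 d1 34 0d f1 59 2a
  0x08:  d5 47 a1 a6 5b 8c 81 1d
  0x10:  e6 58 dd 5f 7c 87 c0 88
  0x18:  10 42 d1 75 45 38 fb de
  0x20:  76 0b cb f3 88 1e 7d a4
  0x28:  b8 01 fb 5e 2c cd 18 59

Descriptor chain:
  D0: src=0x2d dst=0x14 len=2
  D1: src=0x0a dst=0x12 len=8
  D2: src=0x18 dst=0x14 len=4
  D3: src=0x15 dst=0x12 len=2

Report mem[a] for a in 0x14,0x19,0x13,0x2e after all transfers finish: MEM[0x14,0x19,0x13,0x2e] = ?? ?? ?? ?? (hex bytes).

MEM[0x14,0x19,0x13,0x2e] = e6 58 d1 18

  after D0: wrote 2B at 0x14 = cd18
  after D1: wrote 8B at 0x12 = a1a65b8c811de658
  after D2: wrote 4B at 0x14 = e658d175
  after D3: wrote 2B at 0x12 = 58d1
query mem[0x14]=0xe6, mem[0x19]=0x58, mem[0x13]=0xd1, mem[0x2e]=0x18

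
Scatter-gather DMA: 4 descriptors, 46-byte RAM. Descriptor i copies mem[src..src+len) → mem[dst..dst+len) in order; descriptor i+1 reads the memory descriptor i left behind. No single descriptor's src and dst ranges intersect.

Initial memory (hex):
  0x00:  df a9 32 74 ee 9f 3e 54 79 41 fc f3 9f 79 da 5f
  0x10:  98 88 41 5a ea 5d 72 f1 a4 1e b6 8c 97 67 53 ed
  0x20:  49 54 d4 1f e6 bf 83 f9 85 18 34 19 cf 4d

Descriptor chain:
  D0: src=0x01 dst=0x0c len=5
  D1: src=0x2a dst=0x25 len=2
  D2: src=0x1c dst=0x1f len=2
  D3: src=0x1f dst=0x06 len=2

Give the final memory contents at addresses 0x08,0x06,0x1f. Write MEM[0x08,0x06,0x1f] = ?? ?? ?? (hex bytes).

#0 dst[0x0c+5] := {0xa9,0x32,0x74,0xee,0x9f}
#1 dst[0x25+2] := {0x34,0x19}
#2 dst[0x1f+2] := {0x97,0x67}
#3 dst[0x06+2] := {0x97,0x67}
query mem[0x08]=0x79, mem[0x06]=0x97, mem[0x1f]=0x97

MEM[0x08,0x06,0x1f] = 79 97 97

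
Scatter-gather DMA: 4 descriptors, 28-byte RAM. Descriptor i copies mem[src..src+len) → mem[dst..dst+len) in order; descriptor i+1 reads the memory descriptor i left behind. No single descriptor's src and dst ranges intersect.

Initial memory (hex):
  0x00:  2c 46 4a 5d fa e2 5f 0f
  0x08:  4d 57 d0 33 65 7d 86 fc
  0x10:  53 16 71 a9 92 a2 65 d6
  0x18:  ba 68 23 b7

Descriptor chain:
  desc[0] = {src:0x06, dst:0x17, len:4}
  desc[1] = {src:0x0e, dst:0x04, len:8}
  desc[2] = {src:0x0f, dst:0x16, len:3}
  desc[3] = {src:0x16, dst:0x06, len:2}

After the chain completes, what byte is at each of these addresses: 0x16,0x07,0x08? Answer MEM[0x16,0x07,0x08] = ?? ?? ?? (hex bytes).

MEM[0x16,0x07,0x08] = fc 53 71

  after D0: wrote 4B at 0x17 = 5f0f4d57
  after D1: wrote 8B at 0x04 = 86fc531671a992a2
  after D2: wrote 3B at 0x16 = fc5316
  after D3: wrote 2B at 0x06 = fc53
query mem[0x16]=0xfc, mem[0x07]=0x53, mem[0x08]=0x71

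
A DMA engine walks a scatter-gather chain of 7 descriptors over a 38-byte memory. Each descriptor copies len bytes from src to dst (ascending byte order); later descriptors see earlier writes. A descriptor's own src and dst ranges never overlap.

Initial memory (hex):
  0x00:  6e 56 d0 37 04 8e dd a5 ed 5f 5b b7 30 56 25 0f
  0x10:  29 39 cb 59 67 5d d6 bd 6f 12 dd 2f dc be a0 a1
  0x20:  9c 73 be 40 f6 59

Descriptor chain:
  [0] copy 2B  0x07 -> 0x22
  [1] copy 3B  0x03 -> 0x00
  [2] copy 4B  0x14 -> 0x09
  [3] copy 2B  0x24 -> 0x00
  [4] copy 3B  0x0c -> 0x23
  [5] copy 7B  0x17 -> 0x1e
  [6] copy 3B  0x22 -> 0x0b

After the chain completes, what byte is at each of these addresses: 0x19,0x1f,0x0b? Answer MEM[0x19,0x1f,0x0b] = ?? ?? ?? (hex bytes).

MEM[0x19,0x1f,0x0b] = 12 6f 2f

#0 dst[0x22+2] := {0xa5,0xed}
#1 dst[0x00+3] := {0x37,0x04,0x8e}
#2 dst[0x09+4] := {0x67,0x5d,0xd6,0xbd}
#3 dst[0x00+2] := {0xf6,0x59}
#4 dst[0x23+3] := {0xbd,0x56,0x25}
#5 dst[0x1e+7] := {0xbd,0x6f,0x12,0xdd,0x2f,0xdc,0xbe}
#6 dst[0x0b+3] := {0x2f,0xdc,0xbe}
query mem[0x19]=0x12, mem[0x1f]=0x6f, mem[0x0b]=0x2f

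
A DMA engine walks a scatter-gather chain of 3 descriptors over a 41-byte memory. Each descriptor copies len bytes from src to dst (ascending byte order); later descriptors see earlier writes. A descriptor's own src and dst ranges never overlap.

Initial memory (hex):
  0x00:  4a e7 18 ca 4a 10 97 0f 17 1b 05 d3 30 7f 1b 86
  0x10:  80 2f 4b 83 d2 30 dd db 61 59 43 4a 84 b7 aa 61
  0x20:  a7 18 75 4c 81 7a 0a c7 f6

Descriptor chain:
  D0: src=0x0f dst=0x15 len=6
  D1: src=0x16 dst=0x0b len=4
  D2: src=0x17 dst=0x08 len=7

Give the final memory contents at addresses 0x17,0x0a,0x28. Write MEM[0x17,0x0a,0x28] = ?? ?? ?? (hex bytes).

MEM[0x17,0x0a,0x28] = 2f 83 f6

D0: mem[0x15..0x1a] <- [86 80 2f 4b 83 d2]
D1: mem[0x0b..0x0e] <- [80 2f 4b 83]
D2: mem[0x08..0x0e] <- [2f 4b 83 d2 4a 84 b7]
query mem[0x17]=0x2f, mem[0x0a]=0x83, mem[0x28]=0xf6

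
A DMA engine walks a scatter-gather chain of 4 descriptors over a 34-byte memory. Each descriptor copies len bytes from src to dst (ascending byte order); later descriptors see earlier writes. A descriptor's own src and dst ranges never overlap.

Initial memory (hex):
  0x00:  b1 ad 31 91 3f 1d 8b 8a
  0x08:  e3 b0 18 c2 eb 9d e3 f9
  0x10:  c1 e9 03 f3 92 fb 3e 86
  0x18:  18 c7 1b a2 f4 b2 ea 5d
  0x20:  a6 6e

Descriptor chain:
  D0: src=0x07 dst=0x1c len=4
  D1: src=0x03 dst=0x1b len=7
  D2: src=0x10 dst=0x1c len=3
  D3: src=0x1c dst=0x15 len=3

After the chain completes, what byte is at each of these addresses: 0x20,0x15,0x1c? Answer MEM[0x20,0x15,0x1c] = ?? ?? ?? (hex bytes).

MEM[0x20,0x15,0x1c] = e3 c1 c1

#0 dst[0x1c+4] := {0x8a,0xe3,0xb0,0x18}
#1 dst[0x1b+7] := {0x91,0x3f,0x1d,0x8b,0x8a,0xe3,0xb0}
#2 dst[0x1c+3] := {0xc1,0xe9,0x03}
#3 dst[0x15+3] := {0xc1,0xe9,0x03}
query mem[0x20]=0xe3, mem[0x15]=0xc1, mem[0x1c]=0xc1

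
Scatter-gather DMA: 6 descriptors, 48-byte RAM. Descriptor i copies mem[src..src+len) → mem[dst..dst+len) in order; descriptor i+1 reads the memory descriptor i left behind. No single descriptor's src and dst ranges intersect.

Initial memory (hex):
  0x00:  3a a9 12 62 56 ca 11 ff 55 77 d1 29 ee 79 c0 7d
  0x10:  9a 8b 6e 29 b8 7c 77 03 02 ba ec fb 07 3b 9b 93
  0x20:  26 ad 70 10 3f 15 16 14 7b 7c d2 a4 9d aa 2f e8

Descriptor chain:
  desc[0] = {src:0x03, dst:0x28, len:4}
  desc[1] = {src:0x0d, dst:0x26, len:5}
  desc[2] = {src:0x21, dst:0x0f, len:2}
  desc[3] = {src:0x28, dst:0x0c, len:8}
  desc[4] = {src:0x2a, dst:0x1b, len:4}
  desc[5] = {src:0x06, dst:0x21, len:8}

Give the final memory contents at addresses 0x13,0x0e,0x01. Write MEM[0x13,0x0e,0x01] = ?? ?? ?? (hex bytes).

MEM[0x13,0x0e,0x01] = e8 8b a9

  after D0: wrote 4B at 0x28 = 6256ca11
  after D1: wrote 5B at 0x26 = 79c07d9a8b
  after D2: wrote 2B at 0x0f = ad70
  after D3: wrote 8B at 0x0c = 7d9a8b119daa2fe8
  after D4: wrote 4B at 0x1b = 8b119daa
  after D5: wrote 8B at 0x21 = 11ff5577d1297d9a
query mem[0x13]=0xe8, mem[0x0e]=0x8b, mem[0x01]=0xa9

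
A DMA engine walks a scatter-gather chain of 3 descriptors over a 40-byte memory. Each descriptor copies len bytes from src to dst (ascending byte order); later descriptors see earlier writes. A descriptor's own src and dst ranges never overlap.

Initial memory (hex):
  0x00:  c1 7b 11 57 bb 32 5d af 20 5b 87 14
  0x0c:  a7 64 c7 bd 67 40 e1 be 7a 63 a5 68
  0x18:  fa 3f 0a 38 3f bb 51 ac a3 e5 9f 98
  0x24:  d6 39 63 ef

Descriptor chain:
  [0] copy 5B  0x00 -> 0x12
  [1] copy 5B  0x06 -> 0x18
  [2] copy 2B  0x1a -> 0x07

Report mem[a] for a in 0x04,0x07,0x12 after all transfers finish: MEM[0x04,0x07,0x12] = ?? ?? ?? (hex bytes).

[0] 0x00->0x12 len=5 : c1 7b 11 57 bb
[1] 0x06->0x18 len=5 : 5d af 20 5b 87
[2] 0x1a->0x07 len=2 : 20 5b
query mem[0x04]=0xbb, mem[0x07]=0x20, mem[0x12]=0xc1

MEM[0x04,0x07,0x12] = bb 20 c1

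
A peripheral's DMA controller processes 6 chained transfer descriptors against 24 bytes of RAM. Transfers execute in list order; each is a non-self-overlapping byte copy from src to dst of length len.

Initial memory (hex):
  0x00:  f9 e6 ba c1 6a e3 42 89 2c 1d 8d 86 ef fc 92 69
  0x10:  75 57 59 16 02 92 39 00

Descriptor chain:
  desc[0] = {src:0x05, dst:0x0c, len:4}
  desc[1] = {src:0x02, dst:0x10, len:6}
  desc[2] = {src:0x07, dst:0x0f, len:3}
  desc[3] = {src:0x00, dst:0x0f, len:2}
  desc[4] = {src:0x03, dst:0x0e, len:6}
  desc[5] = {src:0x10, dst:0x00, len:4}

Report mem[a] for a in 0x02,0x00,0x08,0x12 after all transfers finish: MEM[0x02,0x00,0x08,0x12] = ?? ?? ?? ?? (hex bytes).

MEM[0x02,0x00,0x08,0x12] = 89 e3 2c 89

#0 dst[0x0c+4] := {0xe3,0x42,0x89,0x2c}
#1 dst[0x10+6] := {0xba,0xc1,0x6a,0xe3,0x42,0x89}
#2 dst[0x0f+3] := {0x89,0x2c,0x1d}
#3 dst[0x0f+2] := {0xf9,0xe6}
#4 dst[0x0e+6] := {0xc1,0x6a,0xe3,0x42,0x89,0x2c}
#5 dst[0x00+4] := {0xe3,0x42,0x89,0x2c}
query mem[0x02]=0x89, mem[0x00]=0xe3, mem[0x08]=0x2c, mem[0x12]=0x89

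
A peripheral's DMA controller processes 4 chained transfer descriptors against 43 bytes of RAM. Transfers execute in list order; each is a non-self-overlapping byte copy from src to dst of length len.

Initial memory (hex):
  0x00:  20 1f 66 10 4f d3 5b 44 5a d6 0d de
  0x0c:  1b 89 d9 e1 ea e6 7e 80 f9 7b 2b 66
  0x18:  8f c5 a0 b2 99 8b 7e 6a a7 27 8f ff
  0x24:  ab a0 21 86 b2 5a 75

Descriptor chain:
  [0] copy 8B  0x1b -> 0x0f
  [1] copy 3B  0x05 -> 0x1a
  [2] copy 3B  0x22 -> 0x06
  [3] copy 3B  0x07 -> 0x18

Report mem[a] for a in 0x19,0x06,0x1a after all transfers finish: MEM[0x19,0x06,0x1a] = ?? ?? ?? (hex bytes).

MEM[0x19,0x06,0x1a] = ab 8f d6

D0: mem[0x0f..0x16] <- [b2 99 8b 7e 6a a7 27 8f]
D1: mem[0x1a..0x1c] <- [d3 5b 44]
D2: mem[0x06..0x08] <- [8f ff ab]
D3: mem[0x18..0x1a] <- [ff ab d6]
query mem[0x19]=0xab, mem[0x06]=0x8f, mem[0x1a]=0xd6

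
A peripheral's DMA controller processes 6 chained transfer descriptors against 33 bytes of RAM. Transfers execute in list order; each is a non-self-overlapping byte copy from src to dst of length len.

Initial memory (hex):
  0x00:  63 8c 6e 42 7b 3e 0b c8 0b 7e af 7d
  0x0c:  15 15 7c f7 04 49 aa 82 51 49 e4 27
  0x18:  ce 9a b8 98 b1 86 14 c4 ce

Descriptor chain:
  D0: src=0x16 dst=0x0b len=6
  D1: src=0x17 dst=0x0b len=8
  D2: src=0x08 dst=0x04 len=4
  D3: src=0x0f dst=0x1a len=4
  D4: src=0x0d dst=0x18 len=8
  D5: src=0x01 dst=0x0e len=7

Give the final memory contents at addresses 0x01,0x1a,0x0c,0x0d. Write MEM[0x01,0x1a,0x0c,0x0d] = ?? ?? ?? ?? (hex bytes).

D0: mem[0x0b..0x10] <- [e4 27 ce 9a b8 98]
D1: mem[0x0b..0x12] <- [27 ce 9a b8 98 b1 86 14]
D2: mem[0x04..0x07] <- [0b 7e af 27]
D3: mem[0x1a..0x1d] <- [98 b1 86 14]
D4: mem[0x18..0x1f] <- [9a b8 98 b1 86 14 82 51]
D5: mem[0x0e..0x14] <- [8c 6e 42 0b 7e af 27]
query mem[0x01]=0x8c, mem[0x1a]=0x98, mem[0x0c]=0xce, mem[0x0d]=0x9a

MEM[0x01,0x1a,0x0c,0x0d] = 8c 98 ce 9a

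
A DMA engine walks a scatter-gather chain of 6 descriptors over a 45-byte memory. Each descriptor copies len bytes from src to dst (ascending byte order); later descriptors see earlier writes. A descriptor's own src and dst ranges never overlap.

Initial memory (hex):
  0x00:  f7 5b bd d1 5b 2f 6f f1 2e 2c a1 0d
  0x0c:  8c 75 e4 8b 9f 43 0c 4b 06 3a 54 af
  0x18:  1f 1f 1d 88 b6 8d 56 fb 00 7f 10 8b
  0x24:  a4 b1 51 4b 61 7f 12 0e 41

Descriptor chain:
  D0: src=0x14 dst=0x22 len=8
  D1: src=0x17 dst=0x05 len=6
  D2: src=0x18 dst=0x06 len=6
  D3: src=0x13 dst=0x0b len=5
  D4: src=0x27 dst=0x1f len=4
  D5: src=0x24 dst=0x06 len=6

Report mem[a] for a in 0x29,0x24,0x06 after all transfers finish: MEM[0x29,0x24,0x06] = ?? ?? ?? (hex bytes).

D0: mem[0x22..0x29] <- [06 3a 54 af 1f 1f 1d 88]
D1: mem[0x05..0x0a] <- [af 1f 1f 1d 88 b6]
D2: mem[0x06..0x0b] <- [1f 1f 1d 88 b6 8d]
D3: mem[0x0b..0x0f] <- [4b 06 3a 54 af]
D4: mem[0x1f..0x22] <- [1f 1d 88 12]
D5: mem[0x06..0x0b] <- [54 af 1f 1f 1d 88]
query mem[0x29]=0x88, mem[0x24]=0x54, mem[0x06]=0x54

MEM[0x29,0x24,0x06] = 88 54 54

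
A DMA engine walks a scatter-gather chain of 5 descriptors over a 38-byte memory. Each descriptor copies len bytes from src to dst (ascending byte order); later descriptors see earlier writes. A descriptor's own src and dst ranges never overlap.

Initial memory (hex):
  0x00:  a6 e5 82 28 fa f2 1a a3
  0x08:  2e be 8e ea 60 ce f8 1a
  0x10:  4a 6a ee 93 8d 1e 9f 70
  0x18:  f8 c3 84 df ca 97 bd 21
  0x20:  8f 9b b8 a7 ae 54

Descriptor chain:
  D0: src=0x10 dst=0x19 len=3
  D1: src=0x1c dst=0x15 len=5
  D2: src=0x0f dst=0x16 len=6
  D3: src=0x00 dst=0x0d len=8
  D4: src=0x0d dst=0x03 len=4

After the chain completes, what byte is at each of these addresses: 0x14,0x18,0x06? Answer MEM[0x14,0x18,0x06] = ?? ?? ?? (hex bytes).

MEM[0x14,0x18,0x06] = a3 6a 28

#0 dst[0x19+3] := {0x4a,0x6a,0xee}
#1 dst[0x15+5] := {0xca,0x97,0xbd,0x21,0x8f}
#2 dst[0x16+6] := {0x1a,0x4a,0x6a,0xee,0x93,0x8d}
#3 dst[0x0d+8] := {0xa6,0xe5,0x82,0x28,0xfa,0xf2,0x1a,0xa3}
#4 dst[0x03+4] := {0xa6,0xe5,0x82,0x28}
query mem[0x14]=0xa3, mem[0x18]=0x6a, mem[0x06]=0x28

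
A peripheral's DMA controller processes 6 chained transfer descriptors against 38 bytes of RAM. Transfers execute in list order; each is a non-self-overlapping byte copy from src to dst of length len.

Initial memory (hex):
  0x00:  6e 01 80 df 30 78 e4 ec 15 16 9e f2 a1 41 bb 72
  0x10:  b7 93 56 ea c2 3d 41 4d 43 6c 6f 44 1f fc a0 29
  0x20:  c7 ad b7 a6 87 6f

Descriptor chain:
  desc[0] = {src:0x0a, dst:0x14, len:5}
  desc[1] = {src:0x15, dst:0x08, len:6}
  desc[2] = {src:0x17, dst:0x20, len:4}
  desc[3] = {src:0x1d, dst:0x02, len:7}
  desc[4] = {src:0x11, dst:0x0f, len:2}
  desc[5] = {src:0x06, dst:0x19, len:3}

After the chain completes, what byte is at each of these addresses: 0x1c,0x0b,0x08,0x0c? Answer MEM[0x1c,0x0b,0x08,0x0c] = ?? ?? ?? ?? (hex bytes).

MEM[0x1c,0x0b,0x08,0x0c] = 1f bb 6f 6c

#0 dst[0x14+5] := {0x9e,0xf2,0xa1,0x41,0xbb}
#1 dst[0x08+6] := {0xf2,0xa1,0x41,0xbb,0x6c,0x6f}
#2 dst[0x20+4] := {0x41,0xbb,0x6c,0x6f}
#3 dst[0x02+7] := {0xfc,0xa0,0x29,0x41,0xbb,0x6c,0x6f}
#4 dst[0x0f+2] := {0x93,0x56}
#5 dst[0x19+3] := {0xbb,0x6c,0x6f}
query mem[0x1c]=0x1f, mem[0x0b]=0xbb, mem[0x08]=0x6f, mem[0x0c]=0x6c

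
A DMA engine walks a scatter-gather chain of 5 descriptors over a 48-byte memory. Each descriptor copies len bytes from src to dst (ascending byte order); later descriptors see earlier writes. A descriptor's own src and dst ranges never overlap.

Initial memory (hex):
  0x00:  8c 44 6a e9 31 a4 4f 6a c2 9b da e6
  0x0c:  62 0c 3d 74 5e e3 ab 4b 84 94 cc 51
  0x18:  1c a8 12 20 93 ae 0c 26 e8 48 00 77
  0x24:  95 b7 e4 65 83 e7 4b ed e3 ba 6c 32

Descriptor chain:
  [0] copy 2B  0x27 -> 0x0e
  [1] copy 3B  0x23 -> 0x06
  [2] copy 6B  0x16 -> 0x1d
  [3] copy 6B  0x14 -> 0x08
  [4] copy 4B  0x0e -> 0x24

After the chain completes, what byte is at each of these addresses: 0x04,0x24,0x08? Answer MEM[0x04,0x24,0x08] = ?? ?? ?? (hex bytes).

#0 dst[0x0e+2] := {0x65,0x83}
#1 dst[0x06+3] := {0x77,0x95,0xb7}
#2 dst[0x1d+6] := {0xcc,0x51,0x1c,0xa8,0x12,0x20}
#3 dst[0x08+6] := {0x84,0x94,0xcc,0x51,0x1c,0xa8}
#4 dst[0x24+4] := {0x65,0x83,0x5e,0xe3}
query mem[0x04]=0x31, mem[0x24]=0x65, mem[0x08]=0x84

MEM[0x04,0x24,0x08] = 31 65 84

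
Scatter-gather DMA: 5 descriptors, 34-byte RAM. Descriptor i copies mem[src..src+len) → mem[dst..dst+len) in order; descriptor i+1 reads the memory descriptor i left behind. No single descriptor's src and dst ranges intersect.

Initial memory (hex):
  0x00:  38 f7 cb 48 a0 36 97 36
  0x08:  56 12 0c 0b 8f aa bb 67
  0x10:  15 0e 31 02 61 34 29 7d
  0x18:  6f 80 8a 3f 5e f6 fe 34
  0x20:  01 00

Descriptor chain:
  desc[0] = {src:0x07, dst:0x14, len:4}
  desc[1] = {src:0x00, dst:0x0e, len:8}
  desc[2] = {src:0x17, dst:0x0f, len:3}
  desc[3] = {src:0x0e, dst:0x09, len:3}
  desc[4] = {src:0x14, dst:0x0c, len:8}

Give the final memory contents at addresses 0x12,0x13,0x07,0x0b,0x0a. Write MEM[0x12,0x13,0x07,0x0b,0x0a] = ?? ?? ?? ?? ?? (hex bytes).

MEM[0x12,0x13,0x07,0x0b,0x0a] = 8a 3f 36 6f 0c

D0: mem[0x14..0x17] <- [36 56 12 0c]
D1: mem[0x0e..0x15] <- [38 f7 cb 48 a0 36 97 36]
D2: mem[0x0f..0x11] <- [0c 6f 80]
D3: mem[0x09..0x0b] <- [38 0c 6f]
D4: mem[0x0c..0x13] <- [97 36 12 0c 6f 80 8a 3f]
query mem[0x12]=0x8a, mem[0x13]=0x3f, mem[0x07]=0x36, mem[0x0b]=0x6f, mem[0x0a]=0x0c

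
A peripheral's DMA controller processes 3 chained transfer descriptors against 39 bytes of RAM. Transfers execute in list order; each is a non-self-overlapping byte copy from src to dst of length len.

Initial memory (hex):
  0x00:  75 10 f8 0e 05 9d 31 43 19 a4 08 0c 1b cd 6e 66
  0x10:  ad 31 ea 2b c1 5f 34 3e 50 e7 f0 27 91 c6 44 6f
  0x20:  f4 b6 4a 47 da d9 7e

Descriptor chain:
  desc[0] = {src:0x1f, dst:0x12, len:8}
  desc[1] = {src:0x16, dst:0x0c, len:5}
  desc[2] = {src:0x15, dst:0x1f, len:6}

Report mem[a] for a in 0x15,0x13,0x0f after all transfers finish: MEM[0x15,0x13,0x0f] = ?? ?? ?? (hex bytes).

[0] 0x1f->0x12 len=8 : 6f f4 b6 4a 47 da d9 7e
[1] 0x16->0x0c len=5 : 47 da d9 7e f0
[2] 0x15->0x1f len=6 : 4a 47 da d9 7e f0
query mem[0x15]=0x4a, mem[0x13]=0xf4, mem[0x0f]=0x7e

MEM[0x15,0x13,0x0f] = 4a f4 7e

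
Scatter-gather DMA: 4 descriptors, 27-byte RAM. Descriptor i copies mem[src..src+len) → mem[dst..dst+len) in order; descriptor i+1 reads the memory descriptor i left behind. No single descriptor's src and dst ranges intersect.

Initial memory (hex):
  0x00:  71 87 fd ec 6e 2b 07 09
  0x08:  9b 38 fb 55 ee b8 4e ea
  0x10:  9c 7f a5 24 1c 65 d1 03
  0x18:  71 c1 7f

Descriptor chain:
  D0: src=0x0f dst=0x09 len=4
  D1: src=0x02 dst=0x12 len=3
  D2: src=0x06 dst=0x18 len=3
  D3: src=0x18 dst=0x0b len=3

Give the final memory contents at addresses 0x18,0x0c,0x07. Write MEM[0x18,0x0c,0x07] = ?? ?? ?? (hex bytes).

MEM[0x18,0x0c,0x07] = 07 09 09

D0: mem[0x09..0x0c] <- [ea 9c 7f a5]
D1: mem[0x12..0x14] <- [fd ec 6e]
D2: mem[0x18..0x1a] <- [07 09 9b]
D3: mem[0x0b..0x0d] <- [07 09 9b]
query mem[0x18]=0x07, mem[0x0c]=0x09, mem[0x07]=0x09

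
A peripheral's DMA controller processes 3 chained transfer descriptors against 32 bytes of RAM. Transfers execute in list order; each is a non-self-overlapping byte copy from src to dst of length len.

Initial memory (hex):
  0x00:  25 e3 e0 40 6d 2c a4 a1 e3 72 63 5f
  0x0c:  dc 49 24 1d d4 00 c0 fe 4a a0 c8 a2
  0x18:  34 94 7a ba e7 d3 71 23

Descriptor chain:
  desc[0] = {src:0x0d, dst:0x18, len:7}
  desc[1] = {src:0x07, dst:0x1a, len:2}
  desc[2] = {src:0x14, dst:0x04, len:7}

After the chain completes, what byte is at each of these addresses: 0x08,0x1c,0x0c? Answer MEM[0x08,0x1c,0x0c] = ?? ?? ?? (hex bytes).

[0] 0x0d->0x18 len=7 : 49 24 1d d4 00 c0 fe
[1] 0x07->0x1a len=2 : a1 e3
[2] 0x14->0x04 len=7 : 4a a0 c8 a2 49 24 a1
query mem[0x08]=0x49, mem[0x1c]=0x00, mem[0x0c]=0xdc

MEM[0x08,0x1c,0x0c] = 49 00 dc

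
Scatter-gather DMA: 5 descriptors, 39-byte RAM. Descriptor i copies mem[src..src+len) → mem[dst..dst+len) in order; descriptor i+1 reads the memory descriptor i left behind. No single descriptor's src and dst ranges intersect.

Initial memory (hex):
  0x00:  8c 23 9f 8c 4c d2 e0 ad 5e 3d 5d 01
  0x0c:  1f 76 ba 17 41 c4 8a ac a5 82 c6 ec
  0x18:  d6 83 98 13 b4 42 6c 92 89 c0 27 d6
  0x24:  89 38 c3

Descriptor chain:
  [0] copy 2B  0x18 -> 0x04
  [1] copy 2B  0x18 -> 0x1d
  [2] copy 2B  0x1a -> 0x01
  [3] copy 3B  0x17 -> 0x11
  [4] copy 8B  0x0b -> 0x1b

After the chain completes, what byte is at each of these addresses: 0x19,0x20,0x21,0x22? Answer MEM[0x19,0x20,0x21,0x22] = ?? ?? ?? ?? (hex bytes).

#0 dst[0x04+2] := {0xd6,0x83}
#1 dst[0x1d+2] := {0xd6,0x83}
#2 dst[0x01+2] := {0x98,0x13}
#3 dst[0x11+3] := {0xec,0xd6,0x83}
#4 dst[0x1b+8] := {0x01,0x1f,0x76,0xba,0x17,0x41,0xec,0xd6}
query mem[0x19]=0x83, mem[0x20]=0x41, mem[0x21]=0xec, mem[0x22]=0xd6

MEM[0x19,0x20,0x21,0x22] = 83 41 ec d6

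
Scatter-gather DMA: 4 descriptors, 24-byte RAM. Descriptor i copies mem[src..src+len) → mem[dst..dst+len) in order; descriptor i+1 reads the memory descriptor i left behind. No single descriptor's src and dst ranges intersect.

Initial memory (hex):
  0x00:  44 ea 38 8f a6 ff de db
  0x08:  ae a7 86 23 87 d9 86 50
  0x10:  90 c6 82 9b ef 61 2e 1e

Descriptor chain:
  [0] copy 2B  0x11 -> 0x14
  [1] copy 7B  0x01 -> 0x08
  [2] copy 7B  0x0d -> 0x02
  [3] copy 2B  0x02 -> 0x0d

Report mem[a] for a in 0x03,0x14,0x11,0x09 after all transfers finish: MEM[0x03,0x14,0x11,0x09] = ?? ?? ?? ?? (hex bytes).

MEM[0x03,0x14,0x11,0x09] = db c6 c6 38

#0 dst[0x14+2] := {0xc6,0x82}
#1 dst[0x08+7] := {0xea,0x38,0x8f,0xa6,0xff,0xde,0xdb}
#2 dst[0x02+7] := {0xde,0xdb,0x50,0x90,0xc6,0x82,0x9b}
#3 dst[0x0d+2] := {0xde,0xdb}
query mem[0x03]=0xdb, mem[0x14]=0xc6, mem[0x11]=0xc6, mem[0x09]=0x38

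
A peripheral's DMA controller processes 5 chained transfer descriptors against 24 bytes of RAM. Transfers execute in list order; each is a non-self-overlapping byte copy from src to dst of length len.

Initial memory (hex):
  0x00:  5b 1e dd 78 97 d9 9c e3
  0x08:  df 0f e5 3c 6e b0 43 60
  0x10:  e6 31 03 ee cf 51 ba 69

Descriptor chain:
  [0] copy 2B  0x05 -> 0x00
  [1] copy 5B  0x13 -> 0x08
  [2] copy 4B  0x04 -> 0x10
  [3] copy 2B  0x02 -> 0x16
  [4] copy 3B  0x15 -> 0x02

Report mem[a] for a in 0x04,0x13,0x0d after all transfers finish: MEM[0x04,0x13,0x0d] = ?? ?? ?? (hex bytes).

[0] 0x05->0x00 len=2 : d9 9c
[1] 0x13->0x08 len=5 : ee cf 51 ba 69
[2] 0x04->0x10 len=4 : 97 d9 9c e3
[3] 0x02->0x16 len=2 : dd 78
[4] 0x15->0x02 len=3 : 51 dd 78
query mem[0x04]=0x78, mem[0x13]=0xe3, mem[0x0d]=0xb0

MEM[0x04,0x13,0x0d] = 78 e3 b0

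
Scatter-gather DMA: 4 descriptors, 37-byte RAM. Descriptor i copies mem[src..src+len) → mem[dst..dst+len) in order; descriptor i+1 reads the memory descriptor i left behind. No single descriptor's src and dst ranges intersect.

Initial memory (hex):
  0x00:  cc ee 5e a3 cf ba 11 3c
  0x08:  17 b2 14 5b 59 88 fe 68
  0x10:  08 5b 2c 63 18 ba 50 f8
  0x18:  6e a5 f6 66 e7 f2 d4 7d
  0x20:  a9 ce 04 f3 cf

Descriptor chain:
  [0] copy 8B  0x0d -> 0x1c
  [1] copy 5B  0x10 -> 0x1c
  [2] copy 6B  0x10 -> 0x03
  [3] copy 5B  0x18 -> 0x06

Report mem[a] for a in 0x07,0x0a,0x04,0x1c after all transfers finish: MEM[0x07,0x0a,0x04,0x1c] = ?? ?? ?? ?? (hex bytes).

MEM[0x07,0x0a,0x04,0x1c] = a5 08 5b 08

[0] 0x0d->0x1c len=8 : 88 fe 68 08 5b 2c 63 18
[1] 0x10->0x1c len=5 : 08 5b 2c 63 18
[2] 0x10->0x03 len=6 : 08 5b 2c 63 18 ba
[3] 0x18->0x06 len=5 : 6e a5 f6 66 08
query mem[0x07]=0xa5, mem[0x0a]=0x08, mem[0x04]=0x5b, mem[0x1c]=0x08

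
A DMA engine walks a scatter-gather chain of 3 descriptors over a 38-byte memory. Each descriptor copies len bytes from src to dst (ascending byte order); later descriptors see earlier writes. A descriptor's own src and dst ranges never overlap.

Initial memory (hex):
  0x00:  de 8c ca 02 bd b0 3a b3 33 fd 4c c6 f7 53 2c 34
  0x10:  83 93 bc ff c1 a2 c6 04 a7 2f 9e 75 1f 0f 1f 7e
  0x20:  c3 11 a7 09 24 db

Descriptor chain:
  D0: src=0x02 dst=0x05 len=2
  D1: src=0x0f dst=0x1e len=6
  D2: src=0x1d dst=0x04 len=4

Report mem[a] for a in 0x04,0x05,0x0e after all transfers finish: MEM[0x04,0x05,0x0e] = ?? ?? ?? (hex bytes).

D0: mem[0x05..0x06] <- [ca 02]
D1: mem[0x1e..0x23] <- [34 83 93 bc ff c1]
D2: mem[0x04..0x07] <- [0f 34 83 93]
query mem[0x04]=0x0f, mem[0x05]=0x34, mem[0x0e]=0x2c

MEM[0x04,0x05,0x0e] = 0f 34 2c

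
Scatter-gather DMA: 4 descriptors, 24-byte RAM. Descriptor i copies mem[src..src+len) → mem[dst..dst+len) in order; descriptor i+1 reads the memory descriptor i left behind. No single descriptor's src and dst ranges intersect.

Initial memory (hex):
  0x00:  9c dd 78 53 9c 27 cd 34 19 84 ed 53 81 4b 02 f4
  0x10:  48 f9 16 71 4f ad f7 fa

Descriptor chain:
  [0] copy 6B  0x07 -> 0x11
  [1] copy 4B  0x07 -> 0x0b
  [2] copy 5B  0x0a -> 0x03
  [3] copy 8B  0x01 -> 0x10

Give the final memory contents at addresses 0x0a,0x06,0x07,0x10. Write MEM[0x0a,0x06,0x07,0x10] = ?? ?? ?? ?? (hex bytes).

D0: mem[0x11..0x16] <- [34 19 84 ed 53 81]
D1: mem[0x0b..0x0e] <- [34 19 84 ed]
D2: mem[0x03..0x07] <- [ed 34 19 84 ed]
D3: mem[0x10..0x17] <- [dd 78 ed 34 19 84 ed 19]
query mem[0x0a]=0xed, mem[0x06]=0x84, mem[0x07]=0xed, mem[0x10]=0xdd

MEM[0x0a,0x06,0x07,0x10] = ed 84 ed dd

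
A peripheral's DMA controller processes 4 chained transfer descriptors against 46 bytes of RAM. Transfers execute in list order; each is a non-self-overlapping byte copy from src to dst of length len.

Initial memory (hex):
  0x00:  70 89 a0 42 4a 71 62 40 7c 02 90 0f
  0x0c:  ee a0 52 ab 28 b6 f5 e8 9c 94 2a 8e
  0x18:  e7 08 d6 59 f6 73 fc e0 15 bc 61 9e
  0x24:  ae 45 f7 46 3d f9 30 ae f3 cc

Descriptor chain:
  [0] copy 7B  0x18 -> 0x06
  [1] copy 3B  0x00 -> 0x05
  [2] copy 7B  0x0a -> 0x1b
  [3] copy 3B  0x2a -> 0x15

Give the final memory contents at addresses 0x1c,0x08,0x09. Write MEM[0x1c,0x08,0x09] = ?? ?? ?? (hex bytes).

MEM[0x1c,0x08,0x09] = 73 d6 59

D0: mem[0x06..0x0c] <- [e7 08 d6 59 f6 73 fc]
D1: mem[0x05..0x07] <- [70 89 a0]
D2: mem[0x1b..0x21] <- [f6 73 fc a0 52 ab 28]
D3: mem[0x15..0x17] <- [30 ae f3]
query mem[0x1c]=0x73, mem[0x08]=0xd6, mem[0x09]=0x59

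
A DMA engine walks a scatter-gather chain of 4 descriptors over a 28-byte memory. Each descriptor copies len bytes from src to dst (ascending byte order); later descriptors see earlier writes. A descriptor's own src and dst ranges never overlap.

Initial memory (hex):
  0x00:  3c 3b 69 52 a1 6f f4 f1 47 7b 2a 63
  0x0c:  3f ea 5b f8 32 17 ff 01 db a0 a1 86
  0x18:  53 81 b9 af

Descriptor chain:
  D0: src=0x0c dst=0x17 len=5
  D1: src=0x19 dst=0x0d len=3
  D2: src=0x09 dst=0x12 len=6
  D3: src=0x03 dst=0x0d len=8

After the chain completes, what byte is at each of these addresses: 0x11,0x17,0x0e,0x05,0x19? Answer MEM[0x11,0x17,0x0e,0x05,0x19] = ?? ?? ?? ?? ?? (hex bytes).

MEM[0x11,0x17,0x0e,0x05,0x19] = f1 f8 a1 6f 5b

  after D0: wrote 5B at 0x17 = 3fea5bf832
  after D1: wrote 3B at 0x0d = 5bf832
  after D2: wrote 6B at 0x12 = 7b2a633f5bf8
  after D3: wrote 8B at 0x0d = 52a16ff4f1477b2a
query mem[0x11]=0xf1, mem[0x17]=0xf8, mem[0x0e]=0xa1, mem[0x05]=0x6f, mem[0x19]=0x5b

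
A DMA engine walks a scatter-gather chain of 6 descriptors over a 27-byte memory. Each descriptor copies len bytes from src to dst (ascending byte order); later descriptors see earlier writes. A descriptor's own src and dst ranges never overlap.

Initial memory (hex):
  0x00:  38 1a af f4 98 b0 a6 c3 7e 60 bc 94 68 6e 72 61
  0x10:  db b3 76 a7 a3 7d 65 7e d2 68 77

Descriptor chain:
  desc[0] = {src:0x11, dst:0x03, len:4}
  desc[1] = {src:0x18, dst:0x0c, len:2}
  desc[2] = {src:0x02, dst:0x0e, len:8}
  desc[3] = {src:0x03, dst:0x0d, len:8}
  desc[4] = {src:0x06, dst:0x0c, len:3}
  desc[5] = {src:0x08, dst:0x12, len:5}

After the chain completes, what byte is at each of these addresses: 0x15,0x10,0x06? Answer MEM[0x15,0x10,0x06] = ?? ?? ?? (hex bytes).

[0] 0x11->0x03 len=4 : b3 76 a7 a3
[1] 0x18->0x0c len=2 : d2 68
[2] 0x02->0x0e len=8 : af b3 76 a7 a3 c3 7e 60
[3] 0x03->0x0d len=8 : b3 76 a7 a3 c3 7e 60 bc
[4] 0x06->0x0c len=3 : a3 c3 7e
[5] 0x08->0x12 len=5 : 7e 60 bc 94 a3
query mem[0x15]=0x94, mem[0x10]=0xa3, mem[0x06]=0xa3

MEM[0x15,0x10,0x06] = 94 a3 a3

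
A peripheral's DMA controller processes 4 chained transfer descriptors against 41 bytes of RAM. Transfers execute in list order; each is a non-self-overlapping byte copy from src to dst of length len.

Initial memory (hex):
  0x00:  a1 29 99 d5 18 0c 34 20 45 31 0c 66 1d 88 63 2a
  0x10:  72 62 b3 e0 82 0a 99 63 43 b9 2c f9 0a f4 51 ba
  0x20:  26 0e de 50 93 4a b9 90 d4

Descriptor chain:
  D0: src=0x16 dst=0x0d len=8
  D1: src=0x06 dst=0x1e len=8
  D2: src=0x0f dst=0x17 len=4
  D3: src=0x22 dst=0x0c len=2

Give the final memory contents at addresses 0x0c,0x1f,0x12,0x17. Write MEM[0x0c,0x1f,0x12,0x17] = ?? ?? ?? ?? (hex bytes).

MEM[0x0c,0x1f,0x12,0x17] = 0c 20 f9 43

#0 dst[0x0d+8] := {0x99,0x63,0x43,0xb9,0x2c,0xf9,0x0a,0xf4}
#1 dst[0x1e+8] := {0x34,0x20,0x45,0x31,0x0c,0x66,0x1d,0x99}
#2 dst[0x17+4] := {0x43,0xb9,0x2c,0xf9}
#3 dst[0x0c+2] := {0x0c,0x66}
query mem[0x0c]=0x0c, mem[0x1f]=0x20, mem[0x12]=0xf9, mem[0x17]=0x43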